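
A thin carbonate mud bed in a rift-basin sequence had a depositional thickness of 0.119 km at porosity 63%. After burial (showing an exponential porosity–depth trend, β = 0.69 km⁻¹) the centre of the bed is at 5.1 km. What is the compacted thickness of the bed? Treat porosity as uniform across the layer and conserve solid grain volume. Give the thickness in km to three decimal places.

Porosity at 5.1 km: φ = 0.63·exp(−0.69×5.1) = 0.0187
Solid-volume conservation: h(1−φ) = h₀(1−φ₀) ⇒ h = h₀·(1−φ₀)/(1−φ)
h = 0.119 × (1 − 0.63)/(1 − 0.0187) = 0.119 × 0.3770 = 0.0449 km

0.045 km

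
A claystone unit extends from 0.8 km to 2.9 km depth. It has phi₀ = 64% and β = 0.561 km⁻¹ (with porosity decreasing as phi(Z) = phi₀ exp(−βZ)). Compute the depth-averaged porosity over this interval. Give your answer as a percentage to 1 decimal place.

⟨phi⟩ = (1/(Z₂−Z₁)) ∫ phi₀ e^(−βZ) dZ = phi₀·(e^(−β·Z₁) − e^(−β·Z₂)) / (β·(Z₂−Z₁))
e^(−0.561×0.8) = 0.6384; e^(−0.561×2.9) = 0.1965
⟨phi⟩ = 0.64 × (0.6384 − 0.1965) / (0.561 × 2.1) = 0.64 × 0.3751 = 0.2400

24.0%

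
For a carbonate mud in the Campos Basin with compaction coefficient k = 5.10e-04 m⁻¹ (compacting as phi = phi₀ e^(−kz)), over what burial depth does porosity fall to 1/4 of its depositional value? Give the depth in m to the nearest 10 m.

2720 m

Working in km (1 km = 1000 m; k in km⁻¹ = k in m⁻¹ × 1000):
phi/phi₀ = 1/4 ⇒ exp(−k·z) = 1/4 ⇒ z = ln(4) / k
z = 1.3863 / 0.51 = 2.718 km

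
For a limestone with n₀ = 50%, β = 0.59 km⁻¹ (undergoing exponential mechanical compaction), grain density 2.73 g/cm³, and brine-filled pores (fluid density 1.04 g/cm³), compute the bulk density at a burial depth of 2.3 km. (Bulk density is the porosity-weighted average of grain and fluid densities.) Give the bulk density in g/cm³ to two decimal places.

Porosity at depth: n = 0.5·exp(−0.59×2.3) = 0.5×0.2574 = 0.1287
Bulk density: ρ_b = (1−n)ρ_g + n·ρ_f = 0.8713×2.73 + 0.1287×1.04
       = 2.379 + 0.134 = 2.512 g/cm³

2.51 g/cm³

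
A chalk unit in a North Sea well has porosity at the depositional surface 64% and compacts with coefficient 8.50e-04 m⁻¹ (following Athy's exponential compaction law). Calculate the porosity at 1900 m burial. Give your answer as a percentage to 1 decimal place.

12.7%

Working in km (1 km = 1000 m; β in km⁻¹ = β in m⁻¹ × 1000):
phi = phi₀·exp(−β·d) = 0.64 × exp(−0.85 × 1.9) = 0.64 × exp(−1.615)
  = 0.64 × 0.1989 = 0.1273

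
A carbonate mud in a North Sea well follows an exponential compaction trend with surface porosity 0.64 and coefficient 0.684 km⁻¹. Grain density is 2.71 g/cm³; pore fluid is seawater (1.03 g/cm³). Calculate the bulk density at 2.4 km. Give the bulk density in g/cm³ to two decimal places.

2.50 g/cm³

Porosity at depth: phi = 0.64·exp(−0.684×2.4) = 0.64×0.1937 = 0.1239
Bulk density: ρ_b = (1−phi)ρ_g + phi·ρ_f = 0.8761×2.71 + 0.1239×1.03
       = 2.374 + 0.128 = 2.502 g/cm³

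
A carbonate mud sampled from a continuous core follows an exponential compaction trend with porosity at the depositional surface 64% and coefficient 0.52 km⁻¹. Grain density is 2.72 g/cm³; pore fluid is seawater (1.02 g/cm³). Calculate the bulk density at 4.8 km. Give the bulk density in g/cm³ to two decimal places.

Porosity at depth: n = 0.64·exp(−0.52×4.8) = 0.64×0.0824 = 0.0527
Bulk density: ρ_b = (1−n)ρ_g + n·ρ_f = 0.9473×2.72 + 0.0527×1.02
       = 2.577 + 0.054 = 2.630 g/cm³

2.63 g/cm³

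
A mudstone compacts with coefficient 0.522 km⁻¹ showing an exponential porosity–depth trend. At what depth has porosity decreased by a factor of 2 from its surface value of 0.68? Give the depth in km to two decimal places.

n/n₀ = 1/2 ⇒ exp(−k·z) = 1/2 ⇒ z = ln(2) / k
z = 0.6931 / 0.522 = 1.328 km

1.33 km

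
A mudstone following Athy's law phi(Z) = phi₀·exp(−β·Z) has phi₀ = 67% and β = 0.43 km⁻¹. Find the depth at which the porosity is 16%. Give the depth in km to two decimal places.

3.33 km

Invert Athy's law: Z = ln(phi₀/phi) / β
Z = ln(0.67/0.16) / 0.43 = ln(4.188) / 0.43 = 1.4321 / 0.43 = 3.330 km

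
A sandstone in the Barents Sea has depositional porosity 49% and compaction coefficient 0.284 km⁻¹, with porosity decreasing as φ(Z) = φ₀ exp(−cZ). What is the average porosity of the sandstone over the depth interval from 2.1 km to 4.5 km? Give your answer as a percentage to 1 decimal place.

⟨φ⟩ = (1/(Z₂−Z₁)) ∫ φ₀ e^(−cZ) dZ = φ₀·(e^(−c·Z₁) − e^(−c·Z₂)) / (c·(Z₂−Z₁))
e^(−0.284×2.1) = 0.5508; e^(−0.284×4.5) = 0.2786
⟨φ⟩ = 0.49 × (0.5508 − 0.2786) / (0.284 × 2.4) = 0.49 × 0.3994 = 0.1957

19.6%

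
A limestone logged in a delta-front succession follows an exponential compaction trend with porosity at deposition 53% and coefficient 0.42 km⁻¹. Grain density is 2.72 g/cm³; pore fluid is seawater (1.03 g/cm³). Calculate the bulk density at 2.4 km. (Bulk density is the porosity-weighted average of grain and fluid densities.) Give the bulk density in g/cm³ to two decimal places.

2.39 g/cm³

Porosity at depth: n = 0.53·exp(−0.42×2.4) = 0.53×0.3649 = 0.1934
Bulk density: ρ_b = (1−n)ρ_g + n·ρ_f = 0.8066×2.72 + 0.1934×1.03
       = 2.194 + 0.199 = 2.393 g/cm³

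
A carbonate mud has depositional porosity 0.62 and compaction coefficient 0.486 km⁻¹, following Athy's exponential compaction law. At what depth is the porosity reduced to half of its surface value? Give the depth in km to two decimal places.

φ/φ₀ = 1/2 ⇒ exp(−β·z) = 1/2 ⇒ z = ln(2) / β
z = 0.6931 / 0.486 = 1.426 km

1.43 km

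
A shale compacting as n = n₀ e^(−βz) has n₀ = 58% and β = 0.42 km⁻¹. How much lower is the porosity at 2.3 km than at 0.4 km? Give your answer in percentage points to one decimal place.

27.0 percentage points

n(0.4) = 0.58·e^(−0.42×0.4) = 0.4903
n(2.3) = 0.58·e^(−0.42×2.3) = 0.2207
Δn = 0.4903 − 0.2207 = 0.2696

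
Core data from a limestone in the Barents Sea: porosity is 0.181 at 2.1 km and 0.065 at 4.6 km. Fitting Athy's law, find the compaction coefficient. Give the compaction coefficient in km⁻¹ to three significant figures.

0.410 km⁻¹

Athy: n(d) = n₀ e^(−cd) ⇒ n₁/n₂ = e^{c(d₂−d₁)} ⇒ c = ln(n₁/n₂)/(d₂−d₁)
c = ln(0.181/0.065) / (4.6 − 2.1) = ln(2.785) / 2.5 = 1.0241 / 2.5 = 0.4096 km⁻¹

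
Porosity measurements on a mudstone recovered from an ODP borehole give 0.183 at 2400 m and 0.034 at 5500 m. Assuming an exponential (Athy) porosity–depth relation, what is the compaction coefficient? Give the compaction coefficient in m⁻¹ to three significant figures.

Working in km (1 km = 1000 m; c in km⁻¹ = c in m⁻¹ × 1000):
Athy: n(Z) = n₀ e^(−cZ) ⇒ n₁/n₂ = e^{c(Z₂−Z₁)} ⇒ c = ln(n₁/n₂)/(Z₂−Z₁)
c = ln(0.183/0.034) / (5.5 − 2.4) = ln(5.382) / 3.1 = 1.6831 / 3.1 = 0.5429 km⁻¹

0.000543 m⁻¹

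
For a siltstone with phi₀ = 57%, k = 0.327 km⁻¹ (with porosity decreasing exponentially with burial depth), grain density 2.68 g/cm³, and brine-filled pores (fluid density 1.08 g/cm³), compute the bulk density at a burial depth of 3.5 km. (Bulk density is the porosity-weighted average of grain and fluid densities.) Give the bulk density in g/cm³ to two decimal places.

2.39 g/cm³

Porosity at depth: phi = 0.57·exp(−0.327×3.5) = 0.57×0.3184 = 0.1815
Bulk density: ρ_b = (1−phi)ρ_g + phi·ρ_f = 0.8185×2.68 + 0.1815×1.08
       = 2.194 + 0.196 = 2.390 g/cm³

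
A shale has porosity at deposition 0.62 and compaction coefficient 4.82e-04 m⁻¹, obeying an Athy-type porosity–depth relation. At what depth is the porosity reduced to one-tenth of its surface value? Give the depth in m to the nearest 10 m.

Working in km (1 km = 1000 m; k in km⁻¹ = k in m⁻¹ × 1000):
n/n₀ = 1/10 ⇒ exp(−k·z) = 1/10 ⇒ z = ln(10) / k
z = 2.3026 / 0.482 = 4.777 km

4780 m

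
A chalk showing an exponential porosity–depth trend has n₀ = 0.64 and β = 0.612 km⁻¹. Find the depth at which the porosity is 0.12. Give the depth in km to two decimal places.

Invert Athy's law: z = ln(n₀/n) / β
z = ln(0.64/0.12) / 0.612 = ln(5.333) / 0.612 = 1.6740 / 0.612 = 2.735 km

2.74 km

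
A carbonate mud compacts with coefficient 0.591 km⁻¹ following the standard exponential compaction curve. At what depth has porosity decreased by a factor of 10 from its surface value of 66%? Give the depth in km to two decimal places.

3.90 km

φ/φ₀ = 1/10 ⇒ exp(−β·z) = 1/10 ⇒ z = ln(10) / β
z = 2.3026 / 0.591 = 3.896 km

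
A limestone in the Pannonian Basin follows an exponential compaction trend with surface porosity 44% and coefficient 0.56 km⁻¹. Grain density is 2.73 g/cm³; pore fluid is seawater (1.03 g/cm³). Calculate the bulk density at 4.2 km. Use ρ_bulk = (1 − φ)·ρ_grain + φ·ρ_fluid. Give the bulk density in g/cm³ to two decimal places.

2.66 g/cm³

Porosity at depth: φ = 0.44·exp(−0.56×4.2) = 0.44×0.0952 = 0.0419
Bulk density: ρ_b = (1−φ)ρ_g + φ·ρ_f = 0.9581×2.73 + 0.0419×1.03
       = 2.616 + 0.043 = 2.659 g/cm³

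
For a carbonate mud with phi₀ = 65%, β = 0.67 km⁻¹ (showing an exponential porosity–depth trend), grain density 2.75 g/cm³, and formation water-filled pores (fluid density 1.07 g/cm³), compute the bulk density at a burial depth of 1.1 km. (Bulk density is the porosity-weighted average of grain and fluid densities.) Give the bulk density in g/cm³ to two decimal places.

Porosity at depth: phi = 0.65·exp(−0.67×1.1) = 0.65×0.4785 = 0.3111
Bulk density: ρ_b = (1−phi)ρ_g + phi·ρ_f = 0.6889×2.75 + 0.3111×1.07
       = 1.895 + 0.333 = 2.227 g/cm³

2.23 g/cm³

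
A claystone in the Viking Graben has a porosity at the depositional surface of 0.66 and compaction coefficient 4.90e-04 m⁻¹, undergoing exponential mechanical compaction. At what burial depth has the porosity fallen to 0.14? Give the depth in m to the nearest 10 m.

Working in km (1 km = 1000 m; β in km⁻¹ = β in m⁻¹ × 1000):
Invert Athy's law: Z = ln(phi₀/phi) / β
Z = ln(0.66/0.14) / 0.49 = ln(4.714) / 0.49 = 1.5506 / 0.49 = 3.164 km

3160 m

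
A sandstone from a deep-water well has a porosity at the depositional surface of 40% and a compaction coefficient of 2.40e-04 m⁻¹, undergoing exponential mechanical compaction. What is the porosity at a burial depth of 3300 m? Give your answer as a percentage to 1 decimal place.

18.1%

Working in km (1 km = 1000 m; c in km⁻¹ = c in m⁻¹ × 1000):
n = n₀·exp(−c·d) = 0.4 × exp(−0.24 × 3.3) = 0.4 × exp(−0.792)
  = 0.4 × 0.4529 = 0.1812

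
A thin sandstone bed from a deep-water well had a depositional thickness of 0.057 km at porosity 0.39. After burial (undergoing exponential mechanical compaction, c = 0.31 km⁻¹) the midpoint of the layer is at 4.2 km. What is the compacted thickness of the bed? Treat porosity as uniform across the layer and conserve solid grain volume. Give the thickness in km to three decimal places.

Porosity at 4.2 km: n = 0.39·exp(−0.31×4.2) = 0.1061
Solid-volume conservation: h(1−n) = h₀(1−n₀) ⇒ h = h₀·(1−n₀)/(1−n)
h = 0.057 × (1 − 0.39)/(1 − 0.1061) = 0.057 × 0.6824 = 0.0389 km

0.039 km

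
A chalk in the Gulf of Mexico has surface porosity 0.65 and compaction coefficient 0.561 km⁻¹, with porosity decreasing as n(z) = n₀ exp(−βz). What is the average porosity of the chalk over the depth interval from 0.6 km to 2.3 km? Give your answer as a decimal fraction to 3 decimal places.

0.299

⟨n⟩ = (1/(z₂−z₁)) ∫ n₀ e^(−βz) dz = n₀·(e^(−β·z₁) − e^(−β·z₂)) / (β·(z₂−z₁))
e^(−0.561×0.6) = 0.7142; e^(−0.561×2.3) = 0.2752
⟨n⟩ = 0.65 × (0.7142 − 0.2752) / (0.561 × 1.7) = 0.65 × 0.4603 = 0.2992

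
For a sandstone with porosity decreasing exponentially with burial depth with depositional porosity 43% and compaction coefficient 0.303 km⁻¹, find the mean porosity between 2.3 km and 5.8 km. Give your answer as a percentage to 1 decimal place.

13.2%

⟨φ⟩ = (1/(d₂−d₁)) ∫ φ₀ e^(−βd) dd = φ₀·(e^(−β·d₁) − e^(−β·d₂)) / (β·(d₂−d₁))
e^(−0.303×2.3) = 0.4981; e^(−0.303×5.8) = 0.1725
⟨φ⟩ = 0.43 × (0.4981 − 0.1725) / (0.303 × 3.5) = 0.43 × 0.3071 = 0.1320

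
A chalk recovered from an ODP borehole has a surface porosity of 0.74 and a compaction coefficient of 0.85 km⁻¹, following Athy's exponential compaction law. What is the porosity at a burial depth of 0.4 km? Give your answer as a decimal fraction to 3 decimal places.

φ = φ₀·exp(−β·z) = 0.74 × exp(−0.85 × 0.4) = 0.74 × exp(−0.34)
  = 0.74 × 0.7118 = 0.5267

0.527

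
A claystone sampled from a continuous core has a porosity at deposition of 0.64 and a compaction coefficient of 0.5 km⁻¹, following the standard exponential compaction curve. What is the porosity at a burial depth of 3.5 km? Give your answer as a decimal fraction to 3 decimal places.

n = n₀·exp(−β·z) = 0.64 × exp(−0.5 × 3.5) = 0.64 × exp(−1.75)
  = 0.64 × 0.1738 = 0.1112

0.111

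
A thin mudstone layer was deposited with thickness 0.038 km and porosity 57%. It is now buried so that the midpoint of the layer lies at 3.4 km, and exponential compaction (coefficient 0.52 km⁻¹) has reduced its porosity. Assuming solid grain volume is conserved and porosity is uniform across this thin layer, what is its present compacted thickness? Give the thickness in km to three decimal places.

Porosity at 3.4 km: φ = 0.57·exp(−0.52×3.4) = 0.0973
Solid-volume conservation: h(1−φ) = h₀(1−φ₀) ⇒ h = h₀·(1−φ₀)/(1−φ)
h = 0.038 × (1 − 0.57)/(1 − 0.0973) = 0.038 × 0.4763 = 0.0181 km

0.018 km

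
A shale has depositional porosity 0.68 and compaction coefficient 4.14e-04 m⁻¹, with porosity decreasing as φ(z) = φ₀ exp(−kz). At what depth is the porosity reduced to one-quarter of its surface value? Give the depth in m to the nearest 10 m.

Working in km (1 km = 1000 m; k in km⁻¹ = k in m⁻¹ × 1000):
φ/φ₀ = 1/4 ⇒ exp(−k·z) = 1/4 ⇒ z = ln(4) / k
z = 1.3863 / 0.414 = 3.349 km

3350 m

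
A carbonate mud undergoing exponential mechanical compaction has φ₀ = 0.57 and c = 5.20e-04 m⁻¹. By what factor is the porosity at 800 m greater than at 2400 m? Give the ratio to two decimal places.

Working in km (1 km = 1000 m; c in km⁻¹ = c in m⁻¹ × 1000):
φ(Z₁)/φ(Z₂) = e^(−c·Z₁)/e^(−c·Z₂) = e^{c(Z₂−Z₁)}
= exp(0.52 × 1.6) = exp(0.832) = 2.2979

2.30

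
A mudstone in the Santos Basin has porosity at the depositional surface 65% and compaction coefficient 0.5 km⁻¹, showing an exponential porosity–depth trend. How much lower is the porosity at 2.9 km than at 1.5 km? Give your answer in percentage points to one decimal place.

φ(1.5) = 0.65·e^(−0.5×1.5) = 0.3070
φ(2.9) = 0.65·e^(−0.5×2.9) = 0.1525
Δφ = 0.3070 − 0.1525 = 0.1546

15.5 percentage points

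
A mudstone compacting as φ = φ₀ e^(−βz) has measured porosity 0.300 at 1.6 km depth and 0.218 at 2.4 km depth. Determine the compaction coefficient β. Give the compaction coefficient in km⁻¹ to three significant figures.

0.399 km⁻¹

Athy: φ(z) = φ₀ e^(−βz) ⇒ φ₁/φ₂ = e^{β(z₂−z₁)} ⇒ β = ln(φ₁/φ₂)/(z₂−z₁)
β = ln(0.3/0.218) / (2.4 − 1.6) = ln(1.376) / 0.8 = 0.3193 / 0.8 = 0.3991 km⁻¹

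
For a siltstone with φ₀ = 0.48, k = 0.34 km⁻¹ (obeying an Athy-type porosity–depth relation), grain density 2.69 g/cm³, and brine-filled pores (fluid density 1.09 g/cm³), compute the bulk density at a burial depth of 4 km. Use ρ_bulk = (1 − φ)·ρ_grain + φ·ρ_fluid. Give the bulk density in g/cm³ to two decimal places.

Porosity at depth: φ = 0.48·exp(−0.34×4) = 0.48×0.2567 = 0.1232
Bulk density: ρ_b = (1−φ)ρ_g + φ·ρ_f = 0.8768×2.69 + 0.1232×1.09
       = 2.359 + 0.134 = 2.493 g/cm³

2.49 g/cm³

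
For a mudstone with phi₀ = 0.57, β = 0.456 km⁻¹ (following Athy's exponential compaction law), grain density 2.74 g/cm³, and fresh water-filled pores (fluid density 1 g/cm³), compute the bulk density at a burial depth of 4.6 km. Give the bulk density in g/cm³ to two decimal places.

2.62 g/cm³

Porosity at depth: phi = 0.57·exp(−0.456×4.6) = 0.57×0.1228 = 0.0700
Bulk density: ρ_b = (1−phi)ρ_g + phi·ρ_f = 0.9300×2.74 + 0.0700×1
       = 2.548 + 0.070 = 2.618 g/cm³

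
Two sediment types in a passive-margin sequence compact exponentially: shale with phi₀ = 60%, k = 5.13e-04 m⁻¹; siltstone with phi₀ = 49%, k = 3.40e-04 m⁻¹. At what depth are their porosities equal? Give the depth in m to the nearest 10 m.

1170 m

Working in km (1 km = 1000 m; k in km⁻¹ = k in m⁻¹ × 1000):
Set phi₀ₐ e^(−kₐZ) = phi₀ᵦ e^(−kᵦZ) ⇒ ln(phi₀ₐ/phi₀ᵦ) = (kₐ − kᵦ)·Z
Z = ln(0.6/0.49) / (0.513 − 0.34) = 0.2025 / 0.173 = 1.171 km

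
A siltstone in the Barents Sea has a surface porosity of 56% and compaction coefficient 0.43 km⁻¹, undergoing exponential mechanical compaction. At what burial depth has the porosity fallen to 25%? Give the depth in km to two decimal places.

1.88 km

Invert Athy's law: d = ln(φ₀/φ) / β
d = ln(0.56/0.25) / 0.43 = ln(2.24) / 0.43 = 0.8065 / 0.43 = 1.876 km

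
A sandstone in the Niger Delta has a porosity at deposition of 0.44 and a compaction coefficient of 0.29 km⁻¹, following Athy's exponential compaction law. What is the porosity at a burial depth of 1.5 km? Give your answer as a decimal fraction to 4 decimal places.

0.2848

n = n₀·exp(−β·z) = 0.44 × exp(−0.29 × 1.5) = 0.44 × exp(−0.435)
  = 0.44 × 0.6473 = 0.2848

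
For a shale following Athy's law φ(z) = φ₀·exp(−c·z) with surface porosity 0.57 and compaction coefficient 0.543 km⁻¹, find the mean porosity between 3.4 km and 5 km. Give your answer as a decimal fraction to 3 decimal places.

0.060

⟨φ⟩ = (1/(z₂−z₁)) ∫ φ₀ e^(−cz) dz = φ₀·(e^(−c·z₁) − e^(−c·z₂)) / (c·(z₂−z₁))
e^(−0.543×3.4) = 0.1578; e^(−0.543×5) = 0.0662
⟨φ⟩ = 0.57 × (0.1578 − 0.0662) / (0.543 × 1.6) = 0.57 × 0.1055 = 0.0601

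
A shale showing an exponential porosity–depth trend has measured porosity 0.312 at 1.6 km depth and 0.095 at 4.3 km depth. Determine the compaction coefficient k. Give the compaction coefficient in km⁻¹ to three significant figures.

Athy: φ(z) = φ₀ e^(−kz) ⇒ φ₁/φ₂ = e^{k(z₂−z₁)} ⇒ k = ln(φ₁/φ₂)/(z₂−z₁)
k = ln(0.312/0.095) / (4.3 − 1.6) = ln(3.284) / 2.7 = 1.1891 / 2.7 = 0.4404 km⁻¹

0.440 km⁻¹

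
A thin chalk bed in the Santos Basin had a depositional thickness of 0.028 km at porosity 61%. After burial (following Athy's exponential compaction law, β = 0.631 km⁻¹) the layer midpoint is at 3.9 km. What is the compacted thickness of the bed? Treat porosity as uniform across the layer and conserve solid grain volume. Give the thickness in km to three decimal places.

Porosity at 3.9 km: n = 0.61·exp(−0.631×3.9) = 0.0521
Solid-volume conservation: h(1−n) = h₀(1−n₀) ⇒ h = h₀·(1−n₀)/(1−n)
h = 0.028 × (1 − 0.61)/(1 − 0.0521) = 0.028 × 0.4114 = 0.0115 km

0.012 km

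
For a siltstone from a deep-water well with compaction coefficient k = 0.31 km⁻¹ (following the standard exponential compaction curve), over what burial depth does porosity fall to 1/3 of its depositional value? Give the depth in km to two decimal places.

3.54 km

φ/φ₀ = 1/3 ⇒ exp(−k·z) = 1/3 ⇒ z = ln(3) / k
z = 1.0986 / 0.31 = 3.544 km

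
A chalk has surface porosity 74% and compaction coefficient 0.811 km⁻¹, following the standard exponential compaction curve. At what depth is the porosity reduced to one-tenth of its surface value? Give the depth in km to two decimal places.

phi/phi₀ = 1/10 ⇒ exp(−β·Z) = 1/10 ⇒ Z = ln(10) / β
Z = 2.3026 / 0.811 = 2.839 km

2.84 km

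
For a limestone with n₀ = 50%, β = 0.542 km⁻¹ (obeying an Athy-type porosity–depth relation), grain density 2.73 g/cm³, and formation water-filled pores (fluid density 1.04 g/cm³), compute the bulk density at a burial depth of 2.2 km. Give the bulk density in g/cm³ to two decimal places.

2.47 g/cm³

Porosity at depth: n = 0.5·exp(−0.542×2.2) = 0.5×0.3035 = 0.1517
Bulk density: ρ_b = (1−n)ρ_g + n·ρ_f = 0.8483×2.73 + 0.1517×1.04
       = 2.316 + 0.158 = 2.474 g/cm³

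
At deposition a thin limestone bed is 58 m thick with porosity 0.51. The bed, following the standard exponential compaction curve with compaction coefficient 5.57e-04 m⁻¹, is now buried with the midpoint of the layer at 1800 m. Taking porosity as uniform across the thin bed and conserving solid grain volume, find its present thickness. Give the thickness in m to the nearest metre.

Working in km (1 km = 1000 m; c in km⁻¹ = c in m⁻¹ × 1000):
Porosity at 1.8 km: n = 0.51·exp(−0.557×1.8) = 0.1871
Solid-volume conservation: h(1−n) = h₀(1−n₀) ⇒ h = h₀·(1−n₀)/(1−n)
h = 0.058 × (1 − 0.51)/(1 − 0.1871) = 0.058 × 0.6028 = 0.0350 km

35 m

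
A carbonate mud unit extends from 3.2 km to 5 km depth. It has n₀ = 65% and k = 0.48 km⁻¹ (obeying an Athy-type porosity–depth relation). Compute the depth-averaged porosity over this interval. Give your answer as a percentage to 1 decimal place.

⟨n⟩ = (1/(d₂−d₁)) ∫ n₀ e^(−kd) dd = n₀·(e^(−k·d₁) − e^(−k·d₂)) / (k·(d₂−d₁))
e^(−0.48×3.2) = 0.2152; e^(−0.48×5) = 0.0907
⟨n⟩ = 0.65 × (0.2152 − 0.0907) / (0.48 × 1.8) = 0.65 × 0.1441 = 0.0937

9.4%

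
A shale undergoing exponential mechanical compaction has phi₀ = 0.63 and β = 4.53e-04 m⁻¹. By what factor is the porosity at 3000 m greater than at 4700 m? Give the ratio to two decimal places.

2.16

Working in km (1 km = 1000 m; β in km⁻¹ = β in m⁻¹ × 1000):
phi(Z₁)/phi(Z₂) = e^(−β·Z₁)/e^(−β·Z₂) = e^{β(Z₂−Z₁)}
= exp(0.453 × 1.7) = exp(0.7701) = 2.1600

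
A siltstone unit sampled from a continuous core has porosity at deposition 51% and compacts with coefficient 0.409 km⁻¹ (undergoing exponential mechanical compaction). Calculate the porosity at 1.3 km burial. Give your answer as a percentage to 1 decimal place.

phi = phi₀·exp(−k·Z) = 0.51 × exp(−0.409 × 1.3) = 0.51 × exp(−0.5317)
  = 0.51 × 0.5876 = 0.2997

30.0%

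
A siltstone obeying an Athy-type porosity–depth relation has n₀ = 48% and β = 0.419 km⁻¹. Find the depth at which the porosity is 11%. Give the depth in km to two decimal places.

3.52 km

Invert Athy's law: Z = ln(n₀/n) / β
Z = ln(0.48/0.11) / 0.419 = ln(4.364) / 0.419 = 1.4733 / 0.419 = 3.516 km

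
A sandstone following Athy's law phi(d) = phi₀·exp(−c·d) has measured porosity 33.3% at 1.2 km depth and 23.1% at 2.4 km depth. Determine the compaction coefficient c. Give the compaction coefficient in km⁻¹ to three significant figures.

0.305 km⁻¹

Athy: phi(d) = phi₀ e^(−cd) ⇒ phi₁/phi₂ = e^{c(d₂−d₁)} ⇒ c = ln(phi₁/phi₂)/(d₂−d₁)
c = ln(0.333/0.231) / (2.4 − 1.2) = ln(1.442) / 1.2 = 0.3657 / 1.2 = 0.3048 km⁻¹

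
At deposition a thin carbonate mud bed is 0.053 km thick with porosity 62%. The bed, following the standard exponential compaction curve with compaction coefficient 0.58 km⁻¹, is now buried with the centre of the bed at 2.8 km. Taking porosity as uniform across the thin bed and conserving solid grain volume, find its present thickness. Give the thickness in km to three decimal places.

0.023 km

Porosity at 2.8 km: phi = 0.62·exp(−0.58×2.8) = 0.1222
Solid-volume conservation: h(1−phi) = h₀(1−phi₀) ⇒ h = h₀·(1−phi₀)/(1−phi)
h = 0.053 × (1 − 0.62)/(1 − 0.1222) = 0.053 × 0.4329 = 0.0229 km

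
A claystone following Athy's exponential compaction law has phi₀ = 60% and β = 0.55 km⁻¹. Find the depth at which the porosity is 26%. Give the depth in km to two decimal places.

1.52 km

Invert Athy's law: d = ln(phi₀/phi) / β
d = ln(0.6/0.26) / 0.55 = ln(2.308) / 0.55 = 0.8362 / 0.55 = 1.520 km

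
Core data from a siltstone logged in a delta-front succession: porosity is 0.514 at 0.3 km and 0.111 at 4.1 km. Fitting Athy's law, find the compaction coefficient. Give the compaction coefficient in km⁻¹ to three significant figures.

0.403 km⁻¹

Athy: n(d) = n₀ e^(−kd) ⇒ n₁/n₂ = e^{k(d₂−d₁)} ⇒ k = ln(n₁/n₂)/(d₂−d₁)
k = ln(0.514/0.111) / (4.1 − 0.3) = ln(4.631) / 3.8 = 1.5327 / 3.8 = 0.4033 km⁻¹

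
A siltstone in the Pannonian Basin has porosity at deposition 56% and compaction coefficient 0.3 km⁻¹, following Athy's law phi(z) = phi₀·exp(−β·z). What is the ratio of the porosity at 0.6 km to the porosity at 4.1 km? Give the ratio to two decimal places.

phi(z₁)/phi(z₂) = e^(−β·z₁)/e^(−β·z₂) = e^{β(z₂−z₁)}
= exp(0.3 × 3.5) = exp(1.05) = 2.8577

2.86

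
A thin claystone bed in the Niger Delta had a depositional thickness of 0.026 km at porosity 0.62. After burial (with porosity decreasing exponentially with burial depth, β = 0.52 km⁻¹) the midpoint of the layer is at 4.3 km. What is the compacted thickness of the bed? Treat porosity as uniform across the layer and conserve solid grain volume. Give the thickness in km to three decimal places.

0.011 km

Porosity at 4.3 km: n = 0.62·exp(−0.52×4.3) = 0.0663
Solid-volume conservation: h(1−n) = h₀(1−n₀) ⇒ h = h₀·(1−n₀)/(1−n)
h = 0.026 × (1 − 0.62)/(1 − 0.0663) = 0.026 × 0.4070 = 0.0106 km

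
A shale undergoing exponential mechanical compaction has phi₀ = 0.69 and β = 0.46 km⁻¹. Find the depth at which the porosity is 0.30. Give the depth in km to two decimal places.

1.81 km

Invert Athy's law: Z = ln(phi₀/phi) / β
Z = ln(0.69/0.3) / 0.46 = ln(2.3) / 0.46 = 0.8329 / 0.46 = 1.811 km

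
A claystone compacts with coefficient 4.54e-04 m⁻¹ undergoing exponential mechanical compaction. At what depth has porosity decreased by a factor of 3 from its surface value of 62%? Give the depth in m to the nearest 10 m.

Working in km (1 km = 1000 m; k in km⁻¹ = k in m⁻¹ × 1000):
n/n₀ = 1/3 ⇒ exp(−k·Z) = 1/3 ⇒ Z = ln(3) / k
Z = 1.0986 / 0.454 = 2.420 km

2420 m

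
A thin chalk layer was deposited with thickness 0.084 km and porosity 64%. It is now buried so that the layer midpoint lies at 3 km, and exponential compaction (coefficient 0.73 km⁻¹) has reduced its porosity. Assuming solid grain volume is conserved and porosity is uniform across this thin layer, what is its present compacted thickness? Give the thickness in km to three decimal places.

0.033 km

Porosity at 3 km: n = 0.64·exp(−0.73×3) = 0.0716
Solid-volume conservation: h(1−n) = h₀(1−n₀) ⇒ h = h₀·(1−n₀)/(1−n)
h = 0.084 × (1 − 0.64)/(1 − 0.0716) = 0.084 × 0.3878 = 0.0326 km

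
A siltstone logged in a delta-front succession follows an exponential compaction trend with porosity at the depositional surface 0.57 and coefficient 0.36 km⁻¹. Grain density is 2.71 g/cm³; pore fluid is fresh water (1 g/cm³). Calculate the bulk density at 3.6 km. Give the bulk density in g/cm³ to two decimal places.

2.44 g/cm³

Porosity at depth: n = 0.57·exp(−0.36×3.6) = 0.57×0.2736 = 0.1560
Bulk density: ρ_b = (1−n)ρ_g + n·ρ_f = 0.8440×2.71 + 0.1560×1
       = 2.287 + 0.156 = 2.443 g/cm³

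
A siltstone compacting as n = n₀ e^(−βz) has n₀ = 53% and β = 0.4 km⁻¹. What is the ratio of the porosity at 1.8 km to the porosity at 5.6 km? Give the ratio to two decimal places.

n(z₁)/n(z₂) = e^(−β·z₁)/e^(−β·z₂) = e^{β(z₂−z₁)}
= exp(0.4 × 3.8) = exp(1.52) = 4.5722

4.57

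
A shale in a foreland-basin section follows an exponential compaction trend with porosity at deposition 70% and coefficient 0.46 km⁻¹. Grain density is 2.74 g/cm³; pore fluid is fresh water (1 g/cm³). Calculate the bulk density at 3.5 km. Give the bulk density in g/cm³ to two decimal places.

Porosity at depth: n = 0.7·exp(−0.46×3.5) = 0.7×0.1999 = 0.1399
Bulk density: ρ_b = (1−n)ρ_g + n·ρ_f = 0.8601×2.74 + 0.1399×1
       = 2.357 + 0.140 = 2.497 g/cm³

2.50 g/cm³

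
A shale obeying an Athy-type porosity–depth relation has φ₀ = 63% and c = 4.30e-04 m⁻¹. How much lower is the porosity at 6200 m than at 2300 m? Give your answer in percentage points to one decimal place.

19.1 percentage points

Working in km (1 km = 1000 m; c in km⁻¹ = c in m⁻¹ × 1000):
φ(2.3) = 0.63·e^(−0.43×2.3) = 0.2343
φ(6.2) = 0.63·e^(−0.43×6.2) = 0.0438
Δφ = 0.2343 − 0.0438 = 0.1905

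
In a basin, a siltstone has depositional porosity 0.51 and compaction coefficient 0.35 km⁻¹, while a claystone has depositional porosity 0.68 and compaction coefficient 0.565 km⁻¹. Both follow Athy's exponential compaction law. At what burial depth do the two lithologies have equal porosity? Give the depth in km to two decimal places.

1.34 km

Set φ₀ₐ e^(−βₐd) = φ₀ᵦ e^(−βᵦd) ⇒ ln(φ₀ₐ/φ₀ᵦ) = (βₐ − βᵦ)·d
d = ln(0.51/0.68) / (0.35 − 0.565) = -0.2877 / -0.215 = 1.338 km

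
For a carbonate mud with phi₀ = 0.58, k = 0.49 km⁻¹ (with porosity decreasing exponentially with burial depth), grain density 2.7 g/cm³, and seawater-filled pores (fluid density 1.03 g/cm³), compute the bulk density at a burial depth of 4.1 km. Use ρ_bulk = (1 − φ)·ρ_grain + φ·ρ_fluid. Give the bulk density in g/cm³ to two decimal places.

2.57 g/cm³

Porosity at depth: phi = 0.58·exp(−0.49×4.1) = 0.58×0.1341 = 0.0778
Bulk density: ρ_b = (1−phi)ρ_g + phi·ρ_f = 0.9222×2.7 + 0.0778×1.03
       = 2.490 + 0.080 = 2.570 g/cm³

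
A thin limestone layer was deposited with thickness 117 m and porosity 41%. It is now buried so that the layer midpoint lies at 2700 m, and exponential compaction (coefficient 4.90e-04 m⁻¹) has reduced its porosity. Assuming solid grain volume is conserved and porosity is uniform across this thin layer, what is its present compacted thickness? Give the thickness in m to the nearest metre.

Working in km (1 km = 1000 m; k in km⁻¹ = k in m⁻¹ × 1000):
Porosity at 2.7 km: phi = 0.41·exp(−0.49×2.7) = 0.1092
Solid-volume conservation: h(1−phi) = h₀(1−phi₀) ⇒ h = h₀·(1−phi₀)/(1−phi)
h = 0.117 × (1 − 0.41)/(1 − 0.1092) = 0.117 × 0.6623 = 0.0775 km

77 m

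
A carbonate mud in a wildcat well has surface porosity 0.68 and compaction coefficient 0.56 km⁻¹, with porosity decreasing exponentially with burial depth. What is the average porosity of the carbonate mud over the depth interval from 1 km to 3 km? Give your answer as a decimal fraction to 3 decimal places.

0.234

⟨phi⟩ = (1/(z₂−z₁)) ∫ phi₀ e^(−cz) dz = phi₀·(e^(−c·z₁) − e^(−c·z₂)) / (c·(z₂−z₁))
e^(−0.56×1) = 0.5712; e^(−0.56×3) = 0.1864
⟨phi⟩ = 0.68 × (0.5712 − 0.1864) / (0.56 × 2) = 0.68 × 0.3436 = 0.2336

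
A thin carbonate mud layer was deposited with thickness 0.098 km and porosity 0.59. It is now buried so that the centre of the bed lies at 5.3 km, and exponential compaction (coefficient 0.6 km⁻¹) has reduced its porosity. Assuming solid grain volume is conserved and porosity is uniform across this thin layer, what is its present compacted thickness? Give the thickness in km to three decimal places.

Porosity at 5.3 km: φ = 0.59·exp(−0.6×5.3) = 0.0245
Solid-volume conservation: h(1−φ) = h₀(1−φ₀) ⇒ h = h₀·(1−φ₀)/(1−φ)
h = 0.098 × (1 − 0.59)/(1 − 0.0245) = 0.098 × 0.4203 = 0.0412 km

0.041 km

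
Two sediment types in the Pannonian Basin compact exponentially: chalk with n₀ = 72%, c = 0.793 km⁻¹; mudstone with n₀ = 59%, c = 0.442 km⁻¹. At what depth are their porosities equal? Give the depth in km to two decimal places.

Set n₀ₐ e^(−cₐZ) = n₀ᵦ e^(−cᵦZ) ⇒ ln(n₀ₐ/n₀ᵦ) = (cₐ − cᵦ)·Z
Z = ln(0.72/0.59) / (0.793 − 0.442) = 0.1991 / 0.351 = 0.567 km

0.57 km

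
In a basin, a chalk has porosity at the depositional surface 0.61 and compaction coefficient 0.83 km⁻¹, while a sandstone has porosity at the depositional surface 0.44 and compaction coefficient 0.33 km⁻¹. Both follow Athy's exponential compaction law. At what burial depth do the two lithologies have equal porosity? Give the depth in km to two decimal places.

0.65 km

Set phi₀ₐ e^(−cₐz) = phi₀ᵦ e^(−cᵦz) ⇒ ln(phi₀ₐ/phi₀ᵦ) = (cₐ − cᵦ)·z
z = ln(0.61/0.44) / (0.83 − 0.33) = 0.3267 / 0.5 = 0.653 km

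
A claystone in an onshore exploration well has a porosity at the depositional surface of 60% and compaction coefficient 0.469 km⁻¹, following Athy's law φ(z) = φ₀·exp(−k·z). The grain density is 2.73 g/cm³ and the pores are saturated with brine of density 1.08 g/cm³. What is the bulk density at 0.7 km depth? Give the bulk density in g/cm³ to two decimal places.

2.02 g/cm³

Porosity at depth: φ = 0.6·exp(−0.469×0.7) = 0.6×0.7201 = 0.4321
Bulk density: ρ_b = (1−φ)ρ_g + φ·ρ_f = 0.5679×2.73 + 0.4321×1.08
       = 1.550 + 0.467 = 2.017 g/cm³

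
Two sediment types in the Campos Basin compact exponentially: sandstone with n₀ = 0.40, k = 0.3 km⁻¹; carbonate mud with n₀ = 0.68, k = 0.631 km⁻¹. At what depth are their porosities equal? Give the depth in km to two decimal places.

Set n₀ₐ e^(−kₐz) = n₀ᵦ e^(−kᵦz) ⇒ ln(n₀ₐ/n₀ᵦ) = (kₐ − kᵦ)·z
z = ln(0.4/0.68) / (0.3 − 0.631) = -0.5306 / -0.331 = 1.603 km

1.60 km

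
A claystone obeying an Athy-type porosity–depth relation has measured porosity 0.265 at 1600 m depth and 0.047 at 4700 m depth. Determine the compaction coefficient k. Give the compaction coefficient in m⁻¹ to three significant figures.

Working in km (1 km = 1000 m; k in km⁻¹ = k in m⁻¹ × 1000):
Athy: phi(Z) = phi₀ e^(−kZ) ⇒ phi₁/phi₂ = e^{k(Z₂−Z₁)} ⇒ k = ln(phi₁/phi₂)/(Z₂−Z₁)
k = ln(0.265/0.047) / (4.7 − 1.6) = ln(5.638) / 3.1 = 1.7296 / 3.1 = 0.5579 km⁻¹

0.000558 m⁻¹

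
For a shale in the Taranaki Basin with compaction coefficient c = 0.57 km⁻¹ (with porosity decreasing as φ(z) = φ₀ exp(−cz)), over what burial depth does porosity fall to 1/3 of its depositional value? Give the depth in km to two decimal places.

φ/φ₀ = 1/3 ⇒ exp(−c·z) = 1/3 ⇒ z = ln(3) / c
z = 1.0986 / 0.57 = 1.927 km

1.93 km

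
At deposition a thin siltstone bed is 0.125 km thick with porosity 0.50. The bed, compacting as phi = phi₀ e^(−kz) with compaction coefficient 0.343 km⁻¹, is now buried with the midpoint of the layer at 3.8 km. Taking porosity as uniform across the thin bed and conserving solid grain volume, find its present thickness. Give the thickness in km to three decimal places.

0.072 km

Porosity at 3.8 km: phi = 0.5·exp(−0.343×3.8) = 0.1358
Solid-volume conservation: h(1−phi) = h₀(1−phi₀) ⇒ h = h₀·(1−phi₀)/(1−phi)
h = 0.125 × (1 − 0.5)/(1 − 0.1358) = 0.125 × 0.5786 = 0.0723 km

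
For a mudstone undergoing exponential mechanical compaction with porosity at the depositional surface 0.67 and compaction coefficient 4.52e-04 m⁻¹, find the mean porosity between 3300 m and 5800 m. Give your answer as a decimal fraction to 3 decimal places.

Working in km (1 km = 1000 m; c in km⁻¹ = c in m⁻¹ × 1000):
⟨φ⟩ = (1/(z₂−z₁)) ∫ φ₀ e^(−cz) dz = φ₀·(e^(−c·z₁) − e^(−c·z₂)) / (c·(z₂−z₁))
e^(−0.452×3.3) = 0.2250; e^(−0.452×5.8) = 0.0727
⟨φ⟩ = 0.67 × (0.2250 − 0.0727) / (0.452 × 2.5) = 0.67 × 0.1348 = 0.0903

0.090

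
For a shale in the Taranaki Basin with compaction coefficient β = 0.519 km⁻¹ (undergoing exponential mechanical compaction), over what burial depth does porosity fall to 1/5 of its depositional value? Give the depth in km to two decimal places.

3.10 km

phi/phi₀ = 1/5 ⇒ exp(−β·Z) = 1/5 ⇒ Z = ln(5) / β
Z = 1.6094 / 0.519 = 3.101 km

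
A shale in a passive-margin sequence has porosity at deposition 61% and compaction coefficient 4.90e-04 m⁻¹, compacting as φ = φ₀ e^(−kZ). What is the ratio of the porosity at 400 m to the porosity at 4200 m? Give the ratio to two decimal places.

6.44

Working in km (1 km = 1000 m; k in km⁻¹ = k in m⁻¹ × 1000):
φ(Z₁)/φ(Z₂) = e^(−k·Z₁)/e^(−k·Z₂) = e^{k(Z₂−Z₁)}
= exp(0.49 × 3.8) = exp(1.862) = 6.4366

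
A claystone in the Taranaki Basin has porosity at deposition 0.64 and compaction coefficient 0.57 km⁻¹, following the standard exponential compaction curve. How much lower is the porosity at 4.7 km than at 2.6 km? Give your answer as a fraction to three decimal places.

0.101

n(2.6) = 0.64·e^(−0.57×2.6) = 0.1454
n(4.7) = 0.64·e^(−0.57×4.7) = 0.0439
Δn = 0.1454 − 0.0439 = 0.1015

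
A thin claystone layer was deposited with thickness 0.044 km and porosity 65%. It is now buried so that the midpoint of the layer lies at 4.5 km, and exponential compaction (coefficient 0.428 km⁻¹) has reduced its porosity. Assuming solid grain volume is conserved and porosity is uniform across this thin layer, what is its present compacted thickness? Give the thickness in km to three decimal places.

0.017 km

Porosity at 4.5 km: φ = 0.65·exp(−0.428×4.5) = 0.0947
Solid-volume conservation: h(1−φ) = h₀(1−φ₀) ⇒ h = h₀·(1−φ₀)/(1−φ)
h = 0.044 × (1 − 0.65)/(1 − 0.0947) = 0.044 × 0.3866 = 0.0170 km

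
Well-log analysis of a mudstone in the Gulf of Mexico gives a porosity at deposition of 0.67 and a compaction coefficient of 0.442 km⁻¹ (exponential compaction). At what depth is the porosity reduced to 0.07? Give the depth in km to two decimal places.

5.11 km

Invert Athy's law: d = ln(n₀/n) / k
d = ln(0.67/0.07) / 0.442 = ln(9.571) / 0.442 = 2.2588 / 0.442 = 5.110 km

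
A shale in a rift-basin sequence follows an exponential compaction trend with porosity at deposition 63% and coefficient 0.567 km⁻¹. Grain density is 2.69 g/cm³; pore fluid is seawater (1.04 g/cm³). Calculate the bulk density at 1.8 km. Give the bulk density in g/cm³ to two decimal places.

Porosity at depth: n = 0.63·exp(−0.567×1.8) = 0.63×0.3604 = 0.2270
Bulk density: ρ_b = (1−n)ρ_g + n·ρ_f = 0.7730×2.69 + 0.2270×1.04
       = 2.079 + 0.236 = 2.315 g/cm³

2.32 g/cm³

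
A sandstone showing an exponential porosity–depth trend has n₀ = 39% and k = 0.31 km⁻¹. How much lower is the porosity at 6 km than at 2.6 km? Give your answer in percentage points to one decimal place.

n(2.6) = 0.39·e^(−0.31×2.6) = 0.1742
n(6) = 0.39·e^(−0.31×6) = 0.0607
Δn = 0.1742 − 0.0607 = 0.1135

11.3 percentage points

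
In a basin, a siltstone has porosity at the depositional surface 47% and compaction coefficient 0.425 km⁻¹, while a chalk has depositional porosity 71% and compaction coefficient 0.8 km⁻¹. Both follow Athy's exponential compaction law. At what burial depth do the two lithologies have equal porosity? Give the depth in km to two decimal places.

1.10 km

Set φ₀ₐ e^(−kₐZ) = φ₀ᵦ e^(−kᵦZ) ⇒ ln(φ₀ₐ/φ₀ᵦ) = (kₐ − kᵦ)·Z
Z = ln(0.47/0.71) / (0.425 − 0.8) = -0.4125 / -0.375 = 1.100 km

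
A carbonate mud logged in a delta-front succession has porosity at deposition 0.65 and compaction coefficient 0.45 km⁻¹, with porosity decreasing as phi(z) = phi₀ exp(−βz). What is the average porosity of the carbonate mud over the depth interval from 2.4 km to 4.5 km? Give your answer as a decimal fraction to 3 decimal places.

⟨phi⟩ = (1/(z₂−z₁)) ∫ phi₀ e^(−βz) dz = phi₀·(e^(−β·z₁) − e^(−β·z₂)) / (β·(z₂−z₁))
e^(−0.45×2.4) = 0.3396; e^(−0.45×4.5) = 0.1320
⟨phi⟩ = 0.65 × (0.3396 − 0.1320) / (0.45 × 2.1) = 0.65 × 0.2197 = 0.1428

0.143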